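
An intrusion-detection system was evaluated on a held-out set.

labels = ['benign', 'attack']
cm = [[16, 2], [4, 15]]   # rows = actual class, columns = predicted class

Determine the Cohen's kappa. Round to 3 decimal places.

0.676

Observed agreement pₒ = trace/N = 31/37 = 0.8378
Expected agreement pₑ = Σ (rowᵢ·colᵢ)/N² = (18·20 + 19·17)/37² = 0.4989
κ = (pₒ − pₑ)/(1 − pₑ) = (0.8378 − 0.4989)/(1 − 0.4989) = 0.676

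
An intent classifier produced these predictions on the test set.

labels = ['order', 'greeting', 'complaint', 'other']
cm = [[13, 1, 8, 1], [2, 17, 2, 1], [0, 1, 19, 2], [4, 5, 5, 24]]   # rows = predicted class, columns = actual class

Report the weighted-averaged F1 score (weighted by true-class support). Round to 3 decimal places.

0.695

Per-class F1 score (2·TP/(2·TP+FP+FN)):
  order: TP=13, FP=1+8+1=10, FN=2+0+4=6 → 26/42 = 0.6190
  greeting: TP=17, FP=2+2+1=5, FN=1+1+5=7 → 34/46 = 0.7391
  complaint: TP=19, FP=0+1+2=3, FN=8+2+5=15 → 38/56 = 0.6786
  other: TP=24, FP=4+5+5=14, FN=1+1+2=4 → 48/66 = 0.7273
Weighted-F1 score = Σ (supportᵢ/N)·F1 scoreᵢ with N=105: (19/105)·0.6190 + (24/105)·0.7391 + (34/105)·0.6786 + (28/105)·0.7273 = 0.695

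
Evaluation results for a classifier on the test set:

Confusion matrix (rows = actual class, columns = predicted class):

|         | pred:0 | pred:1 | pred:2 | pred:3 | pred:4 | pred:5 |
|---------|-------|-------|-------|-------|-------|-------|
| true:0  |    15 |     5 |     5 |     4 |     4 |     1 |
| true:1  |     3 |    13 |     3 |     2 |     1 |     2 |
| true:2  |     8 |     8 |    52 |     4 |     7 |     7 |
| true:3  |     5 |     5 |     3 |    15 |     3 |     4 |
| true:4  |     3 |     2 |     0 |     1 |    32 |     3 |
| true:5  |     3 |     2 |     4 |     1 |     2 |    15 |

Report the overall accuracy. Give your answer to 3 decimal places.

Accuracy = trace / total = (15+13+52+15+32+15=142) / 247 = 142/247 = 0.575

0.575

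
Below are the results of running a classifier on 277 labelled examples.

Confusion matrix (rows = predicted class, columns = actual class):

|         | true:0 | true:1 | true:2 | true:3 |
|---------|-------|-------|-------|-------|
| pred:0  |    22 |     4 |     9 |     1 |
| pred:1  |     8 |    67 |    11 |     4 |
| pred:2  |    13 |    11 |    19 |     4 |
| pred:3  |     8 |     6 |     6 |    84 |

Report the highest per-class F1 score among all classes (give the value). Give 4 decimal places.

0.8528

Per-class F1 score (2·TP/(2·TP+FP+FN)):
  0: TP=22, FP=4+9+1=14, FN=8+13+8=29 → 44/87 = 0.50575
  1: TP=67, FP=8+11+4=23, FN=4+11+6=21 → 134/178 = 0.75281
  2: TP=19, FP=13+11+4=28, FN=9+11+6=26 → 38/92 = 0.41304
  3: TP=84, FP=8+6+6=20, FN=1+4+4=9 → 168/197 = 0.85279
Highest is class '3' with F1 score = 0.8528.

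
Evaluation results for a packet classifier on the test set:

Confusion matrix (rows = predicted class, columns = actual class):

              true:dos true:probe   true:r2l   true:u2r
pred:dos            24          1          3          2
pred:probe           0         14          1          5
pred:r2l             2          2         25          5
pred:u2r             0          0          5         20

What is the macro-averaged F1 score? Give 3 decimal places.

Per-class F1 score (2·TP/(2·TP+FP+FN)):
  dos: TP=24, FP=1+3+2=6, FN=0+2+0=2 → 48/56 = 0.8571
  probe: TP=14, FP=0+1+5=6, FN=1+2+0=3 → 28/37 = 0.7568
  r2l: TP=25, FP=2+2+5=9, FN=3+1+5=9 → 50/68 = 0.7353
  u2r: TP=20, FP=0+0+5=5, FN=2+5+5=12 → 40/57 = 0.7018
Macro-F1 score = mean = (0.8571 + 0.7568 + 0.7353 + 0.7018) / 4 = 0.763

0.763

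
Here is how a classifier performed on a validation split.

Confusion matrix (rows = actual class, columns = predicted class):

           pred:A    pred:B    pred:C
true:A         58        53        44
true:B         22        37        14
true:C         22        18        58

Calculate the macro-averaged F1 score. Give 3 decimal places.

0.467

Per-class F1 score (2·TP/(2·TP+FP+FN)):
  A: TP=58, FP=22+22=44, FN=53+44=97 → 116/257 = 0.4514
  B: TP=37, FP=53+18=71, FN=22+14=36 → 74/181 = 0.4088
  C: TP=58, FP=44+14=58, FN=22+18=40 → 116/214 = 0.5421
Macro-F1 score = mean = (0.4514 + 0.4088 + 0.5421) / 3 = 0.467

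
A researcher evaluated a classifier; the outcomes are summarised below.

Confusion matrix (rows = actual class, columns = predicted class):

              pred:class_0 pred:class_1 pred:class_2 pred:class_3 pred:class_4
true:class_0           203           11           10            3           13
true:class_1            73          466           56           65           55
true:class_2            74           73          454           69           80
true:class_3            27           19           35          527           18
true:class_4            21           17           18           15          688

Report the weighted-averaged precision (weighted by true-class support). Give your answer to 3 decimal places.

0.771

Per-class precision (TP/(TP+FP)):
  class_0: TP=203, FP=73+74+27+21=195 → 203/398 = 0.5101
  class_1: TP=466, FP=11+73+19+17=120 → 466/586 = 0.7952
  class_2: TP=454, FP=10+56+35+18=119 → 454/573 = 0.7923
  class_3: TP=527, FP=3+65+69+15=152 → 527/679 = 0.7761
  class_4: TP=688, FP=13+55+80+18=166 → 688/854 = 0.8056
Weighted-precision = Σ (supportᵢ/N)·precisionᵢ with N=3090: (240/3090)·0.5101 + (715/3090)·0.7952 + (750/3090)·0.7923 + (626/3090)·0.7761 + (759/3090)·0.8056 = 0.771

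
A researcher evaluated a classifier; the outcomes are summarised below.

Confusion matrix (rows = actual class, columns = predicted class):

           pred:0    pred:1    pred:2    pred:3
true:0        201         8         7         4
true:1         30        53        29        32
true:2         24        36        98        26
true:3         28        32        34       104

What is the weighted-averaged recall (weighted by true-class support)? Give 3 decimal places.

Per-class recall (TP/(TP+FN)):
  0: TP=201, FN=8+7+4=19 → 201/220 = 0.9136
  1: TP=53, FN=30+29+32=91 → 53/144 = 0.3681
  2: TP=98, FN=24+36+26=86 → 98/184 = 0.5326
  3: TP=104, FN=28+32+34=94 → 104/198 = 0.5253
Weighted-recall = Σ (supportᵢ/N)·recallᵢ with N=746: (220/746)·0.9136 + (144/746)·0.3681 + (184/746)·0.5326 + (198/746)·0.5253 = 0.611

0.611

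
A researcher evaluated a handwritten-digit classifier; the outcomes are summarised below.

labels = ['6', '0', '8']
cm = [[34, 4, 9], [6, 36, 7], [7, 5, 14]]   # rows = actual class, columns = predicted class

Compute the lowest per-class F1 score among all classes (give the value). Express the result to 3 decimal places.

Per-class F1 score (2·TP/(2·TP+FP+FN)):
  6: TP=34, FP=6+7=13, FN=4+9=13 → 68/94 = 0.7234
  0: TP=36, FP=4+5=9, FN=6+7=13 → 72/94 = 0.7660
  8: TP=14, FP=9+7=16, FN=7+5=12 → 28/56 = 0.5000
Lowest is class '8' with F1 score = 0.500.

0.500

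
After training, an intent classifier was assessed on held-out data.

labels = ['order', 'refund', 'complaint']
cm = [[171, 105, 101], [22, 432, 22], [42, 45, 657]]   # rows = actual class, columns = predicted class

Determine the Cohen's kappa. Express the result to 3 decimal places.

Observed agreement pₒ = trace/N = 1260/1597 = 0.7890
Expected agreement pₑ = Σ (rowᵢ·colᵢ)/N² = (377·235 + 476·582 + 744·780)/1597² = 0.3709
κ = (pₒ − pₑ)/(1 − pₑ) = (0.7890 − 0.3709)/(1 − 0.3709) = 0.665

0.665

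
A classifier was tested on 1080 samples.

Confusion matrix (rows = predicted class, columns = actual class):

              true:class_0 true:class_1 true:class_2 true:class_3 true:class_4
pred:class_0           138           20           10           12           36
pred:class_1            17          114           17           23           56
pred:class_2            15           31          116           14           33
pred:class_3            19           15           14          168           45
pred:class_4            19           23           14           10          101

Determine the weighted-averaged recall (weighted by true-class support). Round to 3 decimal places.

Per-class recall (TP/(TP+FN)):
  class_0: TP=138, FN=17+15+19+19=70 → 138/208 = 0.6635
  class_1: TP=114, FN=20+31+15+23=89 → 114/203 = 0.5616
  class_2: TP=116, FN=10+17+14+14=55 → 116/171 = 0.6784
  class_3: TP=168, FN=12+23+14+10=59 → 168/227 = 0.7401
  class_4: TP=101, FN=36+56+33+45=170 → 101/271 = 0.3727
Weighted-recall = Σ (supportᵢ/N)·recallᵢ with N=1080: (208/1080)·0.6635 + (203/1080)·0.5616 + (171/1080)·0.6784 + (227/1080)·0.7401 + (271/1080)·0.3727 = 0.590

0.590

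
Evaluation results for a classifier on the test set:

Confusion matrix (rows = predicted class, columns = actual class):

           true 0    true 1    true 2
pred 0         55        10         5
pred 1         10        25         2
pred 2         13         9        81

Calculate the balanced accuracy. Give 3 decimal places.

Balanced accuracy = mean of per-class recall.
  0: recall = 55/78 = 0.7051
  1: recall = 25/44 = 0.5682
  2: recall = 81/88 = 0.9205
Mean = (0.7051 + 0.5682 + 0.9205) / 3 = 0.731

0.731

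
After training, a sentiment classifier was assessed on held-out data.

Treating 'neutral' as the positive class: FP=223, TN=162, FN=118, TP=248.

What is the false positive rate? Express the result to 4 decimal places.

0.5792

FPR = FP/(FP+TN) = 223/(223+162) = 0.5792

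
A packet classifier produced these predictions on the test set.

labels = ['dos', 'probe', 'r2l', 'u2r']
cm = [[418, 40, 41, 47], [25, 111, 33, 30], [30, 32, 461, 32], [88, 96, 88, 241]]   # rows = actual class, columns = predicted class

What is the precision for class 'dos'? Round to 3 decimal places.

0.745

One-vs-rest for 'dos': TP = diagonal; FP = other classes predicted 'dos'; FN = 'dos' predicted as other.
precision = TP/(TP+FP).
dos: TP=418, FP=25+30+88=143 → 418/561 = 0.7451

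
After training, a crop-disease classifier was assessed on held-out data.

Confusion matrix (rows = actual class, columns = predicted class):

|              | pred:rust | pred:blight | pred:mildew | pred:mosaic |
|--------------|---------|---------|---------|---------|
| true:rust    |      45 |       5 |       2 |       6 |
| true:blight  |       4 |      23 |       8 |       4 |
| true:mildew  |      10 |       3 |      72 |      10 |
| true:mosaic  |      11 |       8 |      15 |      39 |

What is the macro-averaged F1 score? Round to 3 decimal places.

Per-class F1 score (2·TP/(2·TP+FP+FN)):
  rust: TP=45, FP=4+10+11=25, FN=5+2+6=13 → 90/128 = 0.7031
  blight: TP=23, FP=5+3+8=16, FN=4+8+4=16 → 46/78 = 0.5897
  mildew: TP=72, FP=2+8+15=25, FN=10+3+10=23 → 144/192 = 0.7500
  mosaic: TP=39, FP=6+4+10=20, FN=11+8+15=34 → 78/132 = 0.5909
Macro-F1 score = mean = (0.7031 + 0.5897 + 0.7500 + 0.5909) / 4 = 0.658

0.658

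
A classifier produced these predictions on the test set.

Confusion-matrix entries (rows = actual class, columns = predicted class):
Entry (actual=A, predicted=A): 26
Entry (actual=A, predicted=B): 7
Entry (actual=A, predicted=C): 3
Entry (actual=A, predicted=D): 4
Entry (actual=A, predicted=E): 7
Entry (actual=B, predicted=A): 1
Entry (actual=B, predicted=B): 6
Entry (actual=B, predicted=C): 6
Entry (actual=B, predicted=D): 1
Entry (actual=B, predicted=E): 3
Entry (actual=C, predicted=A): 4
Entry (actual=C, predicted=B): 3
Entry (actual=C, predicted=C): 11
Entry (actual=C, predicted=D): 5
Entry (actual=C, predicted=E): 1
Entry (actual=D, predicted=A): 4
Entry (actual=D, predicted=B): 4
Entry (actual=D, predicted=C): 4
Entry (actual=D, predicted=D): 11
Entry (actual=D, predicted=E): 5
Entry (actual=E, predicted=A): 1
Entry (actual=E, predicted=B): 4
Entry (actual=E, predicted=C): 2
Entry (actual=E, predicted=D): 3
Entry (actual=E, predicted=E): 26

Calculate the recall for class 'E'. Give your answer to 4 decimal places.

Treat 'E' as positive and all other classes as negative.
recall = TP/(TP+FN).
E: TP=26, FN=1+4+2+3=10 → 26/36 = 0.72222

0.7222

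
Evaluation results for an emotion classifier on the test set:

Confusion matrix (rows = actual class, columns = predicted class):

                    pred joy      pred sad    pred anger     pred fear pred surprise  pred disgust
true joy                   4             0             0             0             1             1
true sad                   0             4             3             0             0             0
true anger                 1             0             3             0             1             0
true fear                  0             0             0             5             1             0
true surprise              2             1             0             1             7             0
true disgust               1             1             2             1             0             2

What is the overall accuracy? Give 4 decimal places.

Accuracy = trace / total = (4+4+3+5+7+2=25) / 42 = 25/42 = 0.5952

0.5952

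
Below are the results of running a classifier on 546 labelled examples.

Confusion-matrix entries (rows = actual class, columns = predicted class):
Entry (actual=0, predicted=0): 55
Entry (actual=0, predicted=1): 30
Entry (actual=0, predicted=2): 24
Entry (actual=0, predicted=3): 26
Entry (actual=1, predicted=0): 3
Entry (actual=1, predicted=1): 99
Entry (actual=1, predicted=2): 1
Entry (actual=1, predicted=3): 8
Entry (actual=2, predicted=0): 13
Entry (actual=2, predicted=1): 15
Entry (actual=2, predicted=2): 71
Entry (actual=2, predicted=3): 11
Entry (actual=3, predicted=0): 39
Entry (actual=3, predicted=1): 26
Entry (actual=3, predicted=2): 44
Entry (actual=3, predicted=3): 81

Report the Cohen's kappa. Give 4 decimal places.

0.4177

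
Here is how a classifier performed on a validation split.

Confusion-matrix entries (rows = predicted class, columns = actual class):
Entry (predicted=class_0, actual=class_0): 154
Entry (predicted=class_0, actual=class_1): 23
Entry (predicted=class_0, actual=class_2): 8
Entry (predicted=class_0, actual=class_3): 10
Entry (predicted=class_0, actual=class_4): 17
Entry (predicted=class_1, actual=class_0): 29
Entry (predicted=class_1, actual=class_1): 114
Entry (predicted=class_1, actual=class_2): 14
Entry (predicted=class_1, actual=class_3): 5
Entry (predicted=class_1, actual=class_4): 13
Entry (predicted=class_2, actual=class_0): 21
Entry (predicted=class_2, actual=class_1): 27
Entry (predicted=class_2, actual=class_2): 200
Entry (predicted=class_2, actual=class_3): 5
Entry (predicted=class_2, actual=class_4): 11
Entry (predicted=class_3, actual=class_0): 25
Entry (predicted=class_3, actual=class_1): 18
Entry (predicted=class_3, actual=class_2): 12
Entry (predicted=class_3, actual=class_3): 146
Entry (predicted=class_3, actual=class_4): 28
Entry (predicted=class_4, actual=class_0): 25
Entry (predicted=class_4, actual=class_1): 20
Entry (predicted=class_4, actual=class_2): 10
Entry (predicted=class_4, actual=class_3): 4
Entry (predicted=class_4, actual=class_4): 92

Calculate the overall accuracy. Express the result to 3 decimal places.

0.685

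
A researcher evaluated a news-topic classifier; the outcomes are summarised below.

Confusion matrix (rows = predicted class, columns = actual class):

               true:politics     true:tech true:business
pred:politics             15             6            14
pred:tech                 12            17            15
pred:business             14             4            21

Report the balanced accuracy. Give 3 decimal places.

0.472

Balanced accuracy = mean of per-class recall.
  politics: recall = 15/41 = 0.3659
  tech: recall = 17/27 = 0.6296
  business: recall = 21/50 = 0.4200
Mean = (0.3659 + 0.6296 + 0.4200) / 3 = 0.472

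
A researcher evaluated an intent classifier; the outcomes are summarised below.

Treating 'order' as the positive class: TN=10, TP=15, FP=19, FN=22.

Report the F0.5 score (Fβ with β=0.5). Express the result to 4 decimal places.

0.4335

Fβ = (1+β²)·TP / ((1+β²)·TP + β²·FN + FP), with β²=1/4
= 1.25·15 / (1.25·15 + 0.25·22 + 19) = 0.4335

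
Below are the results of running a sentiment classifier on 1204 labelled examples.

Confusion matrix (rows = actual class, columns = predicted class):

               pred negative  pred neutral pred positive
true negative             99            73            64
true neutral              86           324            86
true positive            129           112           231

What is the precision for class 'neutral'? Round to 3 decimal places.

0.637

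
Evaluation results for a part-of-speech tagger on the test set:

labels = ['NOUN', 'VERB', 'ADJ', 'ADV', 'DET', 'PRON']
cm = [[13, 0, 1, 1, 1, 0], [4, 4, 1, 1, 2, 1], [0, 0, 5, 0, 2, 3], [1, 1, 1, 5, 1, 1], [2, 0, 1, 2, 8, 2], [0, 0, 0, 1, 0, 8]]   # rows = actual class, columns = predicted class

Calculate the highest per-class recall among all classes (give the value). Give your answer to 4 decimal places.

Per-class recall (TP/(TP+FN)):
  NOUN: TP=13, FN=0+1+1+1+0=3 → 13/16 = 0.81250
  VERB: TP=4, FN=4+1+1+2+1=9 → 4/13 = 0.30769
  ADJ: TP=5, FN=0+0+0+2+3=5 → 5/10 = 0.50000
  ADV: TP=5, FN=1+1+1+1+1=5 → 5/10 = 0.50000
  DET: TP=8, FN=2+0+1+2+2=7 → 8/15 = 0.53333
  PRON: TP=8, FN=0+0+0+1+0=1 → 8/9 = 0.88889
Highest is class 'PRON' with recall = 0.8889.

0.8889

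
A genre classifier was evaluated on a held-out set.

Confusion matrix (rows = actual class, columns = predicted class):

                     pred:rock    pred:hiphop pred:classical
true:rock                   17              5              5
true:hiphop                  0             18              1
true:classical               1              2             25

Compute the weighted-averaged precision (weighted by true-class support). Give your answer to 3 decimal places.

Per-class precision (TP/(TP+FP)):
  rock: TP=17, FP=0+1=1 → 17/18 = 0.9444
  hiphop: TP=18, FP=5+2=7 → 18/25 = 0.7200
  classical: TP=25, FP=5+1=6 → 25/31 = 0.8065
Weighted-precision = Σ (supportᵢ/N)·precisionᵢ with N=74: (27/74)·0.9444 + (19/74)·0.7200 + (28/74)·0.8065 = 0.835

0.835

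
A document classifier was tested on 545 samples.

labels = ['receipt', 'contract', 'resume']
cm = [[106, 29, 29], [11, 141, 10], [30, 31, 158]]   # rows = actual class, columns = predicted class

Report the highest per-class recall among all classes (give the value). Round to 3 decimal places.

Per-class recall (TP/(TP+FN)):
  receipt: TP=106, FN=29+29=58 → 106/164 = 0.6463
  contract: TP=141, FN=11+10=21 → 141/162 = 0.8704
  resume: TP=158, FN=30+31=61 → 158/219 = 0.7215
Highest is class 'contract' with recall = 0.870.

0.870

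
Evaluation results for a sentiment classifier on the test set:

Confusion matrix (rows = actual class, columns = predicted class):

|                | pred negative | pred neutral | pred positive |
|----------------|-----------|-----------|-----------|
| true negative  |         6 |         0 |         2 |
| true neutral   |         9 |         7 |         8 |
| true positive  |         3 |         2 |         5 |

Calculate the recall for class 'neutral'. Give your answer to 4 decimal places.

One-vs-rest for 'neutral': TP = diagonal; FP = other classes predicted 'neutral'; FN = 'neutral' predicted as other.
recall = TP/(TP+FN).
neutral: TP=7, FN=9+8=17 → 7/24 = 0.29167

0.2917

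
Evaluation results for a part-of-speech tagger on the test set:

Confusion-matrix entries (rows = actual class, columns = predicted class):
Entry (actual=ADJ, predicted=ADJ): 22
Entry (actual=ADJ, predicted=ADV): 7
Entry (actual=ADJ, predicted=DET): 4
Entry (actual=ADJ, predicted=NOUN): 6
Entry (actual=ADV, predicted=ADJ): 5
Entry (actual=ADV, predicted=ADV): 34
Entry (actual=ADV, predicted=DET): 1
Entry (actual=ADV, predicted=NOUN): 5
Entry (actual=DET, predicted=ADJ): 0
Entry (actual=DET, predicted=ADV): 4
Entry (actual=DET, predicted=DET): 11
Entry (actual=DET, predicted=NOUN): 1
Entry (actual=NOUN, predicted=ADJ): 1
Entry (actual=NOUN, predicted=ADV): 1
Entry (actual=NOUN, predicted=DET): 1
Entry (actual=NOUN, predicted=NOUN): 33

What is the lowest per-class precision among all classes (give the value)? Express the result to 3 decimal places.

0.647

Per-class precision (TP/(TP+FP)):
  ADJ: TP=22, FP=5+0+1=6 → 22/28 = 0.7857
  ADV: TP=34, FP=7+4+1=12 → 34/46 = 0.7391
  DET: TP=11, FP=4+1+1=6 → 11/17 = 0.6471
  NOUN: TP=33, FP=6+5+1=12 → 33/45 = 0.7333
Lowest is class 'DET' with precision = 0.647.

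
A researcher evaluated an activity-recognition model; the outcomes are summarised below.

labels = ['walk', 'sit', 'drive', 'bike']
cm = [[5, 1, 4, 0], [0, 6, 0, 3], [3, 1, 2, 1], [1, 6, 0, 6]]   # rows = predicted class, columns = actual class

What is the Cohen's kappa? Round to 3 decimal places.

0.312

Observed agreement pₒ = trace/N = 19/39 = 0.4872
Expected agreement pₑ = Σ (rowᵢ·colᵢ)/N² = (9·10 + 14·9 + 6·7 + 10·13)/39² = 0.2551
κ = (pₒ − pₑ)/(1 − pₑ) = (0.4872 − 0.2551)/(1 − 0.2551) = 0.312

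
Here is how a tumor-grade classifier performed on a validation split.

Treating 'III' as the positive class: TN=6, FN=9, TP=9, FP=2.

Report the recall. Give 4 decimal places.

0.5000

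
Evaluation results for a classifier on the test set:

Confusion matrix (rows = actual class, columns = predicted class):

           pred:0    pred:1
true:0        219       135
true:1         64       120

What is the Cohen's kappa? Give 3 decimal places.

0.248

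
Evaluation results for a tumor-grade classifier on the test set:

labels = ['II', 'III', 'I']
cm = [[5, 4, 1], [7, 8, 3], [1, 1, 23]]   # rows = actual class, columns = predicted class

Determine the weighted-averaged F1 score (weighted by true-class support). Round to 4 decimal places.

0.6746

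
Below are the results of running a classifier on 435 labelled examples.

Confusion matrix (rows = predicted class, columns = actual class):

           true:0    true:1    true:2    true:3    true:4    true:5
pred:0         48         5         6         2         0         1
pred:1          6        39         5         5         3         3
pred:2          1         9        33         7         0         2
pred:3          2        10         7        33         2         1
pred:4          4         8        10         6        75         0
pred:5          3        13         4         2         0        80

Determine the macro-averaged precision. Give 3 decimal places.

0.693

Per-class precision (TP/(TP+FP)):
  0: TP=48, FP=5+6+2+0+1=14 → 48/62 = 0.7742
  1: TP=39, FP=6+5+5+3+3=22 → 39/61 = 0.6393
  2: TP=33, FP=1+9+7+0+2=19 → 33/52 = 0.6346
  3: TP=33, FP=2+10+7+2+1=22 → 33/55 = 0.6000
  4: TP=75, FP=4+8+10+6+0=28 → 75/103 = 0.7282
  5: TP=80, FP=3+13+4+2+0=22 → 80/102 = 0.7843
Macro-precision = mean = (0.7742 + 0.6393 + 0.6346 + 0.6000 + 0.7282 + 0.7843) / 6 = 0.693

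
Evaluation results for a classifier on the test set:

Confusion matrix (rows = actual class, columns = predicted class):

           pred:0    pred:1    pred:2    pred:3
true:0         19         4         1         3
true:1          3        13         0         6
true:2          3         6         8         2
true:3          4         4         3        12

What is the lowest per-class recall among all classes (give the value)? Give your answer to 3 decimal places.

Per-class recall (TP/(TP+FN)):
  0: TP=19, FN=4+1+3=8 → 19/27 = 0.7037
  1: TP=13, FN=3+0+6=9 → 13/22 = 0.5909
  2: TP=8, FN=3+6+2=11 → 8/19 = 0.4211
  3: TP=12, FN=4+4+3=11 → 12/23 = 0.5217
Lowest is class '2' with recall = 0.421.

0.421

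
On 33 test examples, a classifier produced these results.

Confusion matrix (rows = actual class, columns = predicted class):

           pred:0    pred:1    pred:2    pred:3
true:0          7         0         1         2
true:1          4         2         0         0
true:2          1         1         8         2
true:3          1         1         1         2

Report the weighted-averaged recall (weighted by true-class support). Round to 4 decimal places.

Per-class recall (TP/(TP+FN)):
  0: TP=7, FN=0+1+2=3 → 7/10 = 0.70000
  1: TP=2, FN=4+0+0=4 → 2/6 = 0.33333
  2: TP=8, FN=1+1+2=4 → 8/12 = 0.66667
  3: TP=2, FN=1+1+1=3 → 2/5 = 0.40000
Weighted-recall = Σ (supportᵢ/N)·recallᵢ with N=33: (10/33)·0.70000 + (6/33)·0.33333 + (12/33)·0.66667 + (5/33)·0.40000 = 0.5758

0.5758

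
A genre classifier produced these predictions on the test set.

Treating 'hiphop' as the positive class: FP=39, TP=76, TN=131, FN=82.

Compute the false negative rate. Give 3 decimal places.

FNR = FN/(FN+TP) = 82/(82+76) = 0.519

0.519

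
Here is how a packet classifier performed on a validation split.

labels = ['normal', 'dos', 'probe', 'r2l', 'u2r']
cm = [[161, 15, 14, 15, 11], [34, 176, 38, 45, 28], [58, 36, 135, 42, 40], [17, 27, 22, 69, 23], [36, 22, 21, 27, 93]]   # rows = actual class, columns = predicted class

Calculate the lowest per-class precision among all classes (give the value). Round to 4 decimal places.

Per-class precision (TP/(TP+FP)):
  normal: TP=161, FP=34+58+17+36=145 → 161/306 = 0.52614
  dos: TP=176, FP=15+36+27+22=100 → 176/276 = 0.63768
  probe: TP=135, FP=14+38+22+21=95 → 135/230 = 0.58696
  r2l: TP=69, FP=15+45+42+27=129 → 69/198 = 0.34848
  u2r: TP=93, FP=11+28+40+23=102 → 93/195 = 0.47692
Lowest is class 'r2l' with precision = 0.3485.

0.3485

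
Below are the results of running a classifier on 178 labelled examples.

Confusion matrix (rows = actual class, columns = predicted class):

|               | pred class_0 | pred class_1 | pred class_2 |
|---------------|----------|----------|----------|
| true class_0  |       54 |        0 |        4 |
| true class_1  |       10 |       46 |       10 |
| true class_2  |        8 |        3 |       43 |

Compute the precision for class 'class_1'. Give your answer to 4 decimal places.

Treat 'class_1' as positive and all other classes as negative.
precision = TP/(TP+FP).
class_1: TP=46, FP=0+3=3 → 46/49 = 0.93878

0.9388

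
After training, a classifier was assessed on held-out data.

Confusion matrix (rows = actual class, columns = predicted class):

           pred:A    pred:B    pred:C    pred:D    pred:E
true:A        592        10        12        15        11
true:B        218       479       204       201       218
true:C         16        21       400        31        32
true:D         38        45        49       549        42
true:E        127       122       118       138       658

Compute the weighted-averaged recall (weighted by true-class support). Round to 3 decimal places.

0.616

Per-class recall (TP/(TP+FN)):
  A: TP=592, FN=10+12+15+11=48 → 592/640 = 0.9250
  B: TP=479, FN=218+204+201+218=841 → 479/1320 = 0.3629
  C: TP=400, FN=16+21+31+32=100 → 400/500 = 0.8000
  D: TP=549, FN=38+45+49+42=174 → 549/723 = 0.7593
  E: TP=658, FN=127+122+118+138=505 → 658/1163 = 0.5658
Weighted-recall = Σ (supportᵢ/N)·recallᵢ with N=4346: (640/4346)·0.9250 + (1320/4346)·0.3629 + (500/4346)·0.8000 + (723/4346)·0.7593 + (1163/4346)·0.5658 = 0.616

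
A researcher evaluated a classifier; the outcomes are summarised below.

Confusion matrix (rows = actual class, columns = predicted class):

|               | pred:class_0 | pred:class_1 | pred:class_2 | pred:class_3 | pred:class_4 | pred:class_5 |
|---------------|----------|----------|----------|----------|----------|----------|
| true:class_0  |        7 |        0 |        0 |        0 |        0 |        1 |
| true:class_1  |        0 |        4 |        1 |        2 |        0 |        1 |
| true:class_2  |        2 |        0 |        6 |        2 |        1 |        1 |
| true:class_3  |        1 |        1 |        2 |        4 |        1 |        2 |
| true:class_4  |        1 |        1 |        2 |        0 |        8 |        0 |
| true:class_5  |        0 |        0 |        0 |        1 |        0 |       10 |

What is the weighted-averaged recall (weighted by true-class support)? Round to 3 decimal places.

Per-class recall (TP/(TP+FN)):
  class_0: TP=7, FN=0+0+0+0+1=1 → 7/8 = 0.8750
  class_1: TP=4, FN=0+1+2+0+1=4 → 4/8 = 0.5000
  class_2: TP=6, FN=2+0+2+1+1=6 → 6/12 = 0.5000
  class_3: TP=4, FN=1+1+2+1+2=7 → 4/11 = 0.3636
  class_4: TP=8, FN=1+1+2+0+0=4 → 8/12 = 0.6667
  class_5: TP=10, FN=0+0+0+1+0=1 → 10/11 = 0.9091
Weighted-recall = Σ (supportᵢ/N)·recallᵢ with N=62: (8/62)·0.8750 + (8/62)·0.5000 + (12/62)·0.5000 + (11/62)·0.3636 + (12/62)·0.6667 + (11/62)·0.9091 = 0.629

0.629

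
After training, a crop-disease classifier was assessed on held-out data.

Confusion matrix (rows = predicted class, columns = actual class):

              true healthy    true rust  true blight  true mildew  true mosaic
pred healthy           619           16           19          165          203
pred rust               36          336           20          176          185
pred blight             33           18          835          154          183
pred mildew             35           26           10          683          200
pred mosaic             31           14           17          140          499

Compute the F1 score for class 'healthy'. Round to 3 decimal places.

One-vs-rest for 'healthy': TP = diagonal; FP = other classes predicted 'healthy'; FN = 'healthy' predicted as other.
F1 score = 2·TP/(2·TP+FP+FN).
healthy: TP=619, FP=16+19+165+203=403, FN=36+33+35+31=135 → 1238/1776 = 0.6971

0.697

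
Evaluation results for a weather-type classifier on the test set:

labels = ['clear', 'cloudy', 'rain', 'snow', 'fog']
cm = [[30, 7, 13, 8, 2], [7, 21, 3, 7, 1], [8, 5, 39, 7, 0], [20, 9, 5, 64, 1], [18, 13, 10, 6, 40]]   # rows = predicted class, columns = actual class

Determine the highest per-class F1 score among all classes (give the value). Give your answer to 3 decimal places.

0.670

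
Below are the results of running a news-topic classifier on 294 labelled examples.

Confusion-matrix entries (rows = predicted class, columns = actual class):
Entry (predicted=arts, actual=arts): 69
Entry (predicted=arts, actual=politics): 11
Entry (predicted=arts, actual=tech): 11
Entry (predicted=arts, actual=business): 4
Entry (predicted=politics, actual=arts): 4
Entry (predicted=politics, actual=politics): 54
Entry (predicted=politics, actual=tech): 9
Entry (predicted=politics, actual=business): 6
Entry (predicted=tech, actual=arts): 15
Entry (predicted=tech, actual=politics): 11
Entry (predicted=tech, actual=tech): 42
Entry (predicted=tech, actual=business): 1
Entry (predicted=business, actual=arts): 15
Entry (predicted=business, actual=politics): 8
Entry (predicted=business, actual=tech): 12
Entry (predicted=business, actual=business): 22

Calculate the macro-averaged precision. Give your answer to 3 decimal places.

Per-class precision (TP/(TP+FP)):
  arts: TP=69, FP=11+11+4=26 → 69/95 = 0.7263
  politics: TP=54, FP=4+9+6=19 → 54/73 = 0.7397
  tech: TP=42, FP=15+11+1=27 → 42/69 = 0.6087
  business: TP=22, FP=15+8+12=35 → 22/57 = 0.3860
Macro-precision = mean = (0.7263 + 0.7397 + 0.6087 + 0.3860) / 4 = 0.615

0.615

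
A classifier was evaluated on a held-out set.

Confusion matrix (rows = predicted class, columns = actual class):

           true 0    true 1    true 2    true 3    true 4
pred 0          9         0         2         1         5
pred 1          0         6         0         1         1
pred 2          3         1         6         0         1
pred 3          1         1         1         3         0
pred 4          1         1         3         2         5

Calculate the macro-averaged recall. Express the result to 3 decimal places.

0.531

Per-class recall (TP/(TP+FN)):
  0: TP=9, FN=0+3+1+1=5 → 9/14 = 0.6429
  1: TP=6, FN=0+1+1+1=3 → 6/9 = 0.6667
  2: TP=6, FN=2+0+1+3=6 → 6/12 = 0.5000
  3: TP=3, FN=1+1+0+2=4 → 3/7 = 0.4286
  4: TP=5, FN=5+1+1+0=7 → 5/12 = 0.4167
Macro-recall = mean = (0.6429 + 0.6667 + 0.5000 + 0.4286 + 0.4167) / 5 = 0.531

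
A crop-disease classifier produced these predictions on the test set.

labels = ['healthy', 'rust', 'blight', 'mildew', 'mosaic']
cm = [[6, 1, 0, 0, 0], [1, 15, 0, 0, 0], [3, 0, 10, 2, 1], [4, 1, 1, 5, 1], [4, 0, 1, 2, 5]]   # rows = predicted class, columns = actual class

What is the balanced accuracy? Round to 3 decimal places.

0.664

Balanced accuracy = mean of per-class recall.
  healthy: recall = 6/18 = 0.3333
  rust: recall = 15/17 = 0.8824
  blight: recall = 10/12 = 0.8333
  mildew: recall = 5/9 = 0.5556
  mosaic: recall = 5/7 = 0.7143
Mean = (0.3333 + 0.8824 + 0.8333 + 0.5556 + 0.7143) / 5 = 0.664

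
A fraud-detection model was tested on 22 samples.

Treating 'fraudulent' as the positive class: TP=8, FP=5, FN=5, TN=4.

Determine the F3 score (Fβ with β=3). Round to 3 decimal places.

Fβ = (1+β²)·TP / ((1+β²)·TP + β²·FN + FP), with β²=9
= 10·8 / (10·8 + 9·5 + 5) = 0.615

0.615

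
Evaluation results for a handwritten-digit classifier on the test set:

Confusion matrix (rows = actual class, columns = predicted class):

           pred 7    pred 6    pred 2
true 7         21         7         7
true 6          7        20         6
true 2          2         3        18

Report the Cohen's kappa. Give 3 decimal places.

0.473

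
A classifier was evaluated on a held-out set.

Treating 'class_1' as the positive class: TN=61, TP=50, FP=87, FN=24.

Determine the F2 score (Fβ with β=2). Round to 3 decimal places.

Fβ = (1+β²)·TP / ((1+β²)·TP + β²·FN + FP), with β²=4
= 5·50 / (5·50 + 4·24 + 87) = 0.577

0.577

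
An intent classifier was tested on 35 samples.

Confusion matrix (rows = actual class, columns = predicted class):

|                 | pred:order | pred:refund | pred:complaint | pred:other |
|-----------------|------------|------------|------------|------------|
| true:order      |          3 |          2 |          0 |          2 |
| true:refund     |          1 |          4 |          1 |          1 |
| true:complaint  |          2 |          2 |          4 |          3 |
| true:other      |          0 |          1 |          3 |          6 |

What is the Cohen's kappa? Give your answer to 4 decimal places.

0.3092

Observed agreement pₒ = trace/N = 17/35 = 0.48571
Expected agreement pₑ = Σ (rowᵢ·colᵢ)/N² = (7·6 + 7·9 + 11·8 + 10·12)/35² = 0.25551
κ = (pₒ − pₑ)/(1 − pₑ) = (0.48571 − 0.25551)/(1 − 0.25551) = 0.3092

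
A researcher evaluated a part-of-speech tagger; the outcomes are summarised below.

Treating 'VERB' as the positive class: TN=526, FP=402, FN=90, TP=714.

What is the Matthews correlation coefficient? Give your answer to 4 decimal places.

MCC = (TP·TN − FP·FN) / √((TP+FP)(TP+FN)(TN+FP)(TN+FN))
Numerator = 714·526 − 402·90 = 339384
Denominator = √(1116·804·928·616) = √512919171072 = 716183.7551
MCC = 339384 / 716183.7551 = 0.4739

0.4739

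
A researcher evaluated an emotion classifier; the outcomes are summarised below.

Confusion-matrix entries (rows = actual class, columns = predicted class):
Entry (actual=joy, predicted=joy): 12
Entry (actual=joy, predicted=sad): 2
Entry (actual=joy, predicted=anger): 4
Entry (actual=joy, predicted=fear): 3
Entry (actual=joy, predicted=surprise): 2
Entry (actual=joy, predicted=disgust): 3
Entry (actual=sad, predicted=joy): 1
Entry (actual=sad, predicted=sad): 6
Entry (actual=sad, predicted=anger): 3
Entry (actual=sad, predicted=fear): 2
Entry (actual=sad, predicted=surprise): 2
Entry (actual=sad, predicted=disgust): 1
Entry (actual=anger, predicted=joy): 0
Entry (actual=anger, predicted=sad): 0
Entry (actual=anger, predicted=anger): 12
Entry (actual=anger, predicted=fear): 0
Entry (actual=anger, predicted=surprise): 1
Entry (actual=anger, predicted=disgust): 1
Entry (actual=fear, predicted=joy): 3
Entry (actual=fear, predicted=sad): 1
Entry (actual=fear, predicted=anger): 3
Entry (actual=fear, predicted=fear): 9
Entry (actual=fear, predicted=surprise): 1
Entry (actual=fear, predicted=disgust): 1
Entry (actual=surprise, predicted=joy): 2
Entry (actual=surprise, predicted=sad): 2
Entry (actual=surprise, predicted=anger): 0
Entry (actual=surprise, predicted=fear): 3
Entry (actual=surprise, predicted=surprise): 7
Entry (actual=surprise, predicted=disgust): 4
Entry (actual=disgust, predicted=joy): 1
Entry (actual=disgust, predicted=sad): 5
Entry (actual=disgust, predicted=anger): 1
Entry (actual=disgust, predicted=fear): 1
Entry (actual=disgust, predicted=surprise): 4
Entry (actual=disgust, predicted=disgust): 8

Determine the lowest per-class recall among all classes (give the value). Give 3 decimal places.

0.389

Per-class recall (TP/(TP+FN)):
  joy: TP=12, FN=2+4+3+2+3=14 → 12/26 = 0.4615
  sad: TP=6, FN=1+3+2+2+1=9 → 6/15 = 0.4000
  anger: TP=12, FN=0+0+0+1+1=2 → 12/14 = 0.8571
  fear: TP=9, FN=3+1+3+1+1=9 → 9/18 = 0.5000
  surprise: TP=7, FN=2+2+0+3+4=11 → 7/18 = 0.3889
  disgust: TP=8, FN=1+5+1+1+4=12 → 8/20 = 0.4000
Lowest is class 'surprise' with recall = 0.389.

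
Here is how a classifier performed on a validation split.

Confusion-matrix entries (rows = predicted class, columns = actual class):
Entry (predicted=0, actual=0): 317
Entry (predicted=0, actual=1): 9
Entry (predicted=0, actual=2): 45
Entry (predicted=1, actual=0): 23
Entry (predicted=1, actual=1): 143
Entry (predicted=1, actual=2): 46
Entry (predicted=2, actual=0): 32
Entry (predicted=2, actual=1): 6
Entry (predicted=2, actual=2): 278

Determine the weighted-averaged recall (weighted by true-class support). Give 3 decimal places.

0.821

Per-class recall (TP/(TP+FN)):
  0: TP=317, FN=23+32=55 → 317/372 = 0.8522
  1: TP=143, FN=9+6=15 → 143/158 = 0.9051
  2: TP=278, FN=45+46=91 → 278/369 = 0.7534
Weighted-recall = Σ (supportᵢ/N)·recallᵢ with N=899: (372/899)·0.8522 + (158/899)·0.9051 + (369/899)·0.7534 = 0.821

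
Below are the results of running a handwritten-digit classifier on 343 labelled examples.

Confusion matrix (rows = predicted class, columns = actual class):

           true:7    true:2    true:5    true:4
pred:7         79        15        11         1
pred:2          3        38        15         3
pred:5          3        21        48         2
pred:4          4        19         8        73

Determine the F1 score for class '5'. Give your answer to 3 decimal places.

Treat '5' as positive and all other classes as negative.
F1 score = 2·TP/(2·TP+FP+FN).
5: TP=48, FP=3+21+2=26, FN=11+15+8=34 → 96/156 = 0.6154

0.615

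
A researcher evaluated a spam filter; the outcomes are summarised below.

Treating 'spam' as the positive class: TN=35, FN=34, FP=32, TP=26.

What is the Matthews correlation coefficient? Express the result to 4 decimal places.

MCC = (TP·TN − FP·FN) / √((TP+FP)(TP+FN)(TN+FP)(TN+FN))
Numerator = 26·35 − 32·34 = -178
Denominator = √(58·60·67·69) = √16088040 = 4010.9899
MCC = -178 / 4010.9899 = -0.0444

-0.0444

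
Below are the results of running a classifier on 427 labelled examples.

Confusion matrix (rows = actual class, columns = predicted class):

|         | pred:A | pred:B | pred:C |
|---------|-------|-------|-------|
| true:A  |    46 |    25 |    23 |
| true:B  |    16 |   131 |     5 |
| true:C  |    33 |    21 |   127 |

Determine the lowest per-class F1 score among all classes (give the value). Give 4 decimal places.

Per-class F1 score (2·TP/(2·TP+FP+FN)):
  A: TP=46, FP=16+33=49, FN=25+23=48 → 92/189 = 0.48677
  B: TP=131, FP=25+21=46, FN=16+5=21 → 262/329 = 0.79635
  C: TP=127, FP=23+5=28, FN=33+21=54 → 254/336 = 0.75595
Lowest is class 'A' with F1 score = 0.4868.

0.4868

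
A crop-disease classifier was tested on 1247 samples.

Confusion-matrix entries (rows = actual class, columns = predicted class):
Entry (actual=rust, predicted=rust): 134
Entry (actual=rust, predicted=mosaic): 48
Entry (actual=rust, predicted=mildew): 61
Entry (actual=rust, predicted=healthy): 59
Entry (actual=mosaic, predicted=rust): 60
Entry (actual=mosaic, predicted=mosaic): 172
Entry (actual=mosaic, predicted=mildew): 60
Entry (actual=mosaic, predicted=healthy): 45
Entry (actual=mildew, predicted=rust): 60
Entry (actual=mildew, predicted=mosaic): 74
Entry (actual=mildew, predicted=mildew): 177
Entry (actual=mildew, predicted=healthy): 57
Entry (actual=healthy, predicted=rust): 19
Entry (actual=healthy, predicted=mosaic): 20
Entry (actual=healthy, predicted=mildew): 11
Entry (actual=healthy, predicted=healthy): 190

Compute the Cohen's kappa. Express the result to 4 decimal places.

Observed agreement pₒ = trace/N = 673/1247 = 0.53970
Expected agreement pₑ = Σ (rowᵢ·colᵢ)/N² = (302·273 + 337·314 + 368·309 + 240·351)/1247² = 0.24837
κ = (pₒ − pₑ)/(1 − pₑ) = (0.53970 − 0.24837)/(1 − 0.24837) = 0.3876

0.3876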